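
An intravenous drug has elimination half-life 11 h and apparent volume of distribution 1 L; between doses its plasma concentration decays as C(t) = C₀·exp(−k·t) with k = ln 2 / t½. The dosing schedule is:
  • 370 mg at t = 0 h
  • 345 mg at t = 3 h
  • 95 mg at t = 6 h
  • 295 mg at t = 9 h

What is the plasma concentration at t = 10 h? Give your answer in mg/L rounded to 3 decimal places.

769.801 mg/L

k = ln 2 / 11 = 0.06301 per h
Dose 1 (370 mg at t=0 h): 370·exp(−0.06301·10) = 197.033 mg/L
Dose 2 (345 mg at t=3 h): 345·exp(−0.06301·7) = 221.950 mg/L
Dose 3 (95 mg at t=6 h): 95·exp(−0.06301·4) = 73.834 mg/L
Dose 4 (295 mg at t=9 h): 295·exp(−0.06301·1) = 276.985 mg/L
C(10) = 197.033 + 221.950 + 73.834 + 276.985 = 769.801 mg/L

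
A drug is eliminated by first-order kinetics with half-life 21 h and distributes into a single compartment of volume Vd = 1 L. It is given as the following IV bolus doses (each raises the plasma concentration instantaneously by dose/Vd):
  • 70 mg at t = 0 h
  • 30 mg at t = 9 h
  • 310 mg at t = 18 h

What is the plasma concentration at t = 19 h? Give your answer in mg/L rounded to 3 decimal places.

k = ln 2 / 21 = 0.03301 per h
Dose 1 (70 mg at t=0 h): 70·exp(−0.03301·19) = 37.388 mg/L
Dose 2 (30 mg at t=9 h): 30·exp(−0.03301·10) = 21.566 mg/L
Dose 3 (310 mg at t=18 h): 310·exp(−0.03301·1) = 299.935 mg/L
C(19) = 37.388 + 21.566 + 299.935 = 358.890 mg/L

358.890 mg/L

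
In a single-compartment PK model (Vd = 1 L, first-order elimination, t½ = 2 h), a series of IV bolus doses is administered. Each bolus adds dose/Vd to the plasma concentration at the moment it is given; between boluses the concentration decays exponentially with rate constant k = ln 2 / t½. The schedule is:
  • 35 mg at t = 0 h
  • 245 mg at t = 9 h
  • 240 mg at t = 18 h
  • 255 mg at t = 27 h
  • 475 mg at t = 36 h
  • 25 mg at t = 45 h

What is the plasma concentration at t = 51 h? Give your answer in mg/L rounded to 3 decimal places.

k = ln 2 / 2 = 0.34657 per h
Dose 1 (35 mg at t=0 h): 35·exp(−0.34657·51) = 0.000 mg/L
Dose 2 (245 mg at t=9 h): 245·exp(−0.34657·42) = 0.000 mg/L
Dose 3 (240 mg at t=18 h): 240·exp(−0.34657·33) = 0.003 mg/L
Dose 4 (255 mg at t=27 h): 255·exp(−0.34657·24) = 0.062 mg/L
Dose 5 (475 mg at t=36 h): 475·exp(−0.34657·15) = 2.624 mg/L
Dose 6 (25 mg at t=45 h): 25·exp(−0.34657·6) = 3.125 mg/L
C(51) = 0.000 + 0.000 + 0.003 + 0.062 + 2.624 + 3.125 = 5.814 mg/L

5.814 mg/L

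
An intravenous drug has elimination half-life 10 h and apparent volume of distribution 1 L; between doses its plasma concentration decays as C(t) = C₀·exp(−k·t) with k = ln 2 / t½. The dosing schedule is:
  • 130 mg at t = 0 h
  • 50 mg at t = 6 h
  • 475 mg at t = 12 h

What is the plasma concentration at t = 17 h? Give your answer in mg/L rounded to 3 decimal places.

399.214 mg/L

k = ln 2 / 10 = 0.06931 per h
Dose 1 (130 mg at t=0 h): 130·exp(−0.06931·17) = 40.012 mg/L
Dose 2 (50 mg at t=6 h): 50·exp(−0.06931·11) = 23.326 mg/L
Dose 3 (475 mg at t=12 h): 475·exp(−0.06931·5) = 335.876 mg/L
C(17) = 40.012 + 23.326 + 335.876 = 399.214 mg/L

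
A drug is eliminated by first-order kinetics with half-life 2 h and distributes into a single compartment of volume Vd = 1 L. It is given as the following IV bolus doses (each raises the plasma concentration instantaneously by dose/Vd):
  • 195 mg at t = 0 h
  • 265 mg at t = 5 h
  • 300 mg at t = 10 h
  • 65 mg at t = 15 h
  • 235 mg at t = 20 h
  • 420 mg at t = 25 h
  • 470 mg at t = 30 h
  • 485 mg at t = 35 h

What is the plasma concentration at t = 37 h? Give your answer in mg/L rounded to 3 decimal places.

k = ln 2 / 2 = 0.34657 per h
Dose 1 (195 mg at t=0 h): 195·exp(−0.34657·37) = 0.001 mg/L
Dose 2 (265 mg at t=5 h): 265·exp(−0.34657·32) = 0.004 mg/L
Dose 3 (300 mg at t=10 h): 300·exp(−0.34657·27) = 0.026 mg/L
Dose 4 (65 mg at t=15 h): 65·exp(−0.34657·22) = 0.032 mg/L
Dose 5 (235 mg at t=20 h): 235·exp(−0.34657·17) = 0.649 mg/L
Dose 6 (420 mg at t=25 h): 420·exp(−0.34657·12) = 6.563 mg/L
Dose 7 (470 mg at t=30 h): 470·exp(−0.34657·7) = 41.543 mg/L
Dose 8 (485 mg at t=35 h): 485·exp(−0.34657·2) = 242.500 mg/L
C(37) = 0.001 + 0.004 + 0.026 + 0.032 + 0.649 + 6.563 + 41.543 + 242.500 = 291.316 mg/L

291.316 mg/L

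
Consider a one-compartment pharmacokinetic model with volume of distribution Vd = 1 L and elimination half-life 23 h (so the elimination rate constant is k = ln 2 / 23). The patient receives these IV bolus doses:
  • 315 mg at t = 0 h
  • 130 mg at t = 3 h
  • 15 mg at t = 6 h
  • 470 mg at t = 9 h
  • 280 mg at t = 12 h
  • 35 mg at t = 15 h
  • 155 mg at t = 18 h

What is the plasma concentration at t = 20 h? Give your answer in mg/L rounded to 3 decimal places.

993.562 mg/L

k = ln 2 / 23 = 0.03014 per h
Dose 1 (315 mg at t=0 h): 315·exp(−0.03014·20) = 172.403 mg/L
Dose 2 (130 mg at t=3 h): 130·exp(−0.03014·17) = 77.883 mg/L
Dose 3 (15 mg at t=6 h): 15·exp(−0.03014·14) = 9.837 mg/L
Dose 4 (470 mg at t=9 h): 470·exp(−0.03014·11) = 337.386 mg/L
Dose 5 (280 mg at t=12 h): 280·exp(−0.03014·8) = 220.015 mg/L
Dose 6 (35 mg at t=15 h): 35·exp(−0.03014·5) = 30.104 mg/L
Dose 7 (155 mg at t=18 h): 155·exp(−0.03014·2) = 145.934 mg/L
C(20) = 172.403 + 77.883 + 9.837 + 337.386 + 220.015 + 30.104 + 145.934 = 993.562 mg/L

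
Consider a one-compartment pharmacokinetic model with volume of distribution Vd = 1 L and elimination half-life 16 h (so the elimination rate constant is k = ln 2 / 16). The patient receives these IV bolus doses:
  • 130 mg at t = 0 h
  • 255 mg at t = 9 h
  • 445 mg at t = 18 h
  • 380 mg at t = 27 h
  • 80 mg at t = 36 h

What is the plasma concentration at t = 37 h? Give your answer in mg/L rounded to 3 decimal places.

k = ln 2 / 16 = 0.04332 per h
Dose 1 (130 mg at t=0 h): 130·exp(−0.04332·37) = 26.170 mg/L
Dose 2 (255 mg at t=9 h): 255·exp(−0.04332·28) = 75.812 mg/L
Dose 3 (445 mg at t=18 h): 445·exp(−0.04332·19) = 195.383 mg/L
Dose 4 (380 mg at t=27 h): 380·exp(−0.04332·10) = 246.400 mg/L
Dose 5 (80 mg at t=36 h): 80·exp(−0.04332·1) = 76.608 mg/L
C(37) = 26.170 + 75.812 + 195.383 + 246.400 + 76.608 = 620.373 mg/L

620.373 mg/L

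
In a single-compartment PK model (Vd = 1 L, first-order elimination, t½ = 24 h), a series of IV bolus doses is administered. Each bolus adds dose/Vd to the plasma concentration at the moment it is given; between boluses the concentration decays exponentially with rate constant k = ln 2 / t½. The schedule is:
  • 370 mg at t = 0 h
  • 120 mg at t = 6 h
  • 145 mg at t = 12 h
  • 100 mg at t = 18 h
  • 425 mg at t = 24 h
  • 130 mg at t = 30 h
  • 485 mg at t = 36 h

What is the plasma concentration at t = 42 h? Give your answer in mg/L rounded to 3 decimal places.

1015.858 mg/L

k = ln 2 / 24 = 0.02888 per h
Dose 1 (370 mg at t=0 h): 370·exp(−0.02888·42) = 110.002 mg/L
Dose 2 (120 mg at t=6 h): 120·exp(−0.02888·36) = 42.426 mg/L
Dose 3 (145 mg at t=12 h): 145·exp(−0.02888·30) = 60.965 mg/L
Dose 4 (100 mg at t=18 h): 100·exp(−0.02888·24) = 50.000 mg/L
Dose 5 (425 mg at t=24 h): 425·exp(−0.02888·18) = 252.707 mg/L
Dose 6 (130 mg at t=30 h): 130·exp(−0.02888·12) = 91.924 mg/L
Dose 7 (485 mg at t=36 h): 485·exp(−0.02888·6) = 407.835 mg/L
C(42) = 110.002 + 42.426 + 60.965 + 50.000 + 252.707 + 91.924 + 407.835 = 1015.858 mg/L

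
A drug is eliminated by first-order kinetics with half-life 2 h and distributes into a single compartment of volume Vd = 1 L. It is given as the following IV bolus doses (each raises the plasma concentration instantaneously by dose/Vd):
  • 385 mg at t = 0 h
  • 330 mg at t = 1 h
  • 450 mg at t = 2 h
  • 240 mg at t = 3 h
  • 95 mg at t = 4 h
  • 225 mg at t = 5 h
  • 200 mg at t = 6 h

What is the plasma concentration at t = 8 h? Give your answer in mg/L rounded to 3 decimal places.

355.207 mg/L

k = ln 2 / 2 = 0.34657 per h
Dose 1 (385 mg at t=0 h): 385·exp(−0.34657·8) = 24.062 mg/L
Dose 2 (330 mg at t=1 h): 330·exp(−0.34657·7) = 29.168 mg/L
Dose 3 (450 mg at t=2 h): 450·exp(−0.34657·6) = 56.250 mg/L
Dose 4 (240 mg at t=3 h): 240·exp(−0.34657·5) = 42.426 mg/L
Dose 5 (95 mg at t=4 h): 95·exp(−0.34657·4) = 23.750 mg/L
Dose 6 (225 mg at t=5 h): 225·exp(−0.34657·3) = 79.550 mg/L
Dose 7 (200 mg at t=6 h): 200·exp(−0.34657·2) = 100.000 mg/L
C(8) = 24.062 + 29.168 + 56.250 + 42.426 + 23.750 + 79.550 + 100.000 = 355.207 mg/L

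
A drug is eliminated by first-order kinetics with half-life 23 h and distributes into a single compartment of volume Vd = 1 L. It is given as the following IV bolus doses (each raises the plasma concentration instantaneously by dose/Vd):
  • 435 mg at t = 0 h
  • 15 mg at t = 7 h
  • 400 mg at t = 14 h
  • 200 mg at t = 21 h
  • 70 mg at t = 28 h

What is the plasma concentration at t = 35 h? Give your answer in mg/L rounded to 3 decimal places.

k = ln 2 / 23 = 0.03014 per h
Dose 1 (435 mg at t=0 h): 435·exp(−0.03014·35) = 151.496 mg/L
Dose 2 (15 mg at t=7 h): 15·exp(−0.03014·28) = 6.451 mg/L
Dose 3 (400 mg at t=14 h): 400·exp(−0.03014·21) = 212.425 mg/L
Dose 4 (200 mg at t=21 h): 200·exp(−0.03014·14) = 131.158 mg/L
Dose 5 (70 mg at t=28 h): 70·exp(−0.03014·7) = 56.687 mg/L
C(35) = 151.496 + 6.451 + 212.425 + 131.158 + 56.687 = 558.216 mg/L

558.216 mg/L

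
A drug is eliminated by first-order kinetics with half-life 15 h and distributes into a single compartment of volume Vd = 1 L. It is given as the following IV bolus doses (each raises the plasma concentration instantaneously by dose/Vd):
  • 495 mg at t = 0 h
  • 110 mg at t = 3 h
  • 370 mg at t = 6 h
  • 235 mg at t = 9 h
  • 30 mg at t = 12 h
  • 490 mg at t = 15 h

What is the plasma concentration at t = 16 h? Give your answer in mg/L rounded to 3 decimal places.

1192.598 mg/L

k = ln 2 / 15 = 0.04621 per h
Dose 1 (495 mg at t=0 h): 495·exp(−0.04621·16) = 236.323 mg/L
Dose 2 (110 mg at t=3 h): 110·exp(−0.04621·13) = 60.325 mg/L
Dose 3 (370 mg at t=6 h): 370·exp(−0.04621·10) = 233.085 mg/L
Dose 4 (235 mg at t=9 h): 235·exp(−0.04621·7) = 170.054 mg/L
Dose 5 (30 mg at t=12 h): 30·exp(−0.04621·4) = 24.937 mg/L
Dose 6 (490 mg at t=15 h): 490·exp(−0.04621·1) = 467.872 mg/L
C(16) = 236.323 + 60.325 + 233.085 + 170.054 + 24.937 + 467.872 = 1192.598 mg/L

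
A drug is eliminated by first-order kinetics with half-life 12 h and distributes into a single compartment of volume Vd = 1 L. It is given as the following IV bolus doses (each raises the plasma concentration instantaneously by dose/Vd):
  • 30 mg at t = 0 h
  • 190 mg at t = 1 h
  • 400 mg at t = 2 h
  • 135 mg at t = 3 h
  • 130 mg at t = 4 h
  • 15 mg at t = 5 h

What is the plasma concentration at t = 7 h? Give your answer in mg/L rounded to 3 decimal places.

k = ln 2 / 12 = 0.05776 per h
Dose 1 (30 mg at t=0 h): 30·exp(−0.05776·7) = 20.023 mg/L
Dose 2 (190 mg at t=1 h): 190·exp(−0.05776·6) = 134.350 mg/L
Dose 3 (400 mg at t=2 h): 400·exp(−0.05776·5) = 299.661 mg/L
Dose 4 (135 mg at t=3 h): 135·exp(−0.05776·4) = 107.150 mg/L
Dose 5 (130 mg at t=4 h): 130·exp(−0.05776·3) = 109.317 mg/L
Dose 6 (15 mg at t=5 h): 15·exp(−0.05776·2) = 13.363 mg/L
C(7) = 20.023 + 134.350 + 299.661 + 107.150 + 109.317 + 13.363 = 683.864 mg/L

683.864 mg/L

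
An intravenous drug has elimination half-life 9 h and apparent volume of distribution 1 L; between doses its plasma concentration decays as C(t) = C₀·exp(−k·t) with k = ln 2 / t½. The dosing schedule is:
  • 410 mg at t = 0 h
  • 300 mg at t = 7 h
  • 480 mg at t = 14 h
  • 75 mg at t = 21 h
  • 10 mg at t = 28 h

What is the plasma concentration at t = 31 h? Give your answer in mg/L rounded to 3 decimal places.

k = ln 2 / 9 = 0.07702 per h
Dose 1 (410 mg at t=0 h): 410·exp(−0.07702·31) = 37.662 mg/L
Dose 2 (300 mg at t=7 h): 300·exp(−0.07702·24) = 47.247 mg/L
Dose 3 (480 mg at t=14 h): 480·exp(−0.07702·17) = 129.607 mg/L
Dose 4 (75 mg at t=21 h): 75·exp(−0.07702·10) = 34.720 mg/L
Dose 5 (10 mg at t=28 h): 10·exp(−0.07702·3) = 7.937 mg/L
C(31) = 37.662 + 47.247 + 129.607 + 34.720 + 7.937 = 257.173 mg/L

257.173 mg/L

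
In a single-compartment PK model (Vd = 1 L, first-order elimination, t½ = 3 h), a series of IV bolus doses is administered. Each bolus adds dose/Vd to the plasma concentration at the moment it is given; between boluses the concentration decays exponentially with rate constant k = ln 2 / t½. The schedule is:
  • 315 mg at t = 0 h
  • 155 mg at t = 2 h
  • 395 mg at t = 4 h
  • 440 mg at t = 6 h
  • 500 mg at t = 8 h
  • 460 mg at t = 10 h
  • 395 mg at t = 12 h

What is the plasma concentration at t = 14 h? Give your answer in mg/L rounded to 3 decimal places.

k = ln 2 / 3 = 0.23105 per h
Dose 1 (315 mg at t=0 h): 315·exp(−0.23105·14) = 12.402 mg/L
Dose 2 (155 mg at t=2 h): 155·exp(−0.23105·12) = 9.688 mg/L
Dose 3 (395 mg at t=4 h): 395·exp(−0.23105·10) = 39.189 mg/L
Dose 4 (440 mg at t=6 h): 440·exp(−0.23105·8) = 69.296 mg/L
Dose 5 (500 mg at t=8 h): 500·exp(−0.23105·6) = 125.000 mg/L
Dose 6 (460 mg at t=10 h): 460·exp(−0.23105·4) = 182.551 mg/L
Dose 7 (395 mg at t=12 h): 395·exp(−0.23105·2) = 248.834 mg/L
C(14) = 12.402 + 9.688 + 39.189 + 69.296 + 125.000 + 182.551 + 248.834 = 686.960 mg/L

686.960 mg/L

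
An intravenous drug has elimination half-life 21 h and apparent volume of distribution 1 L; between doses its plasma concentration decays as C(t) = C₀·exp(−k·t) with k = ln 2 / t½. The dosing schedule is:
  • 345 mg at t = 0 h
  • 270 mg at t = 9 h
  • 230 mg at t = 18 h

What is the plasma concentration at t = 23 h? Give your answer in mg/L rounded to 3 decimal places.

526.578 mg/L

k = ln 2 / 21 = 0.03301 per h
Dose 1 (345 mg at t=0 h): 345·exp(−0.03301·23) = 161.480 mg/L
Dose 2 (270 mg at t=9 h): 270·exp(−0.03301·14) = 170.089 mg/L
Dose 3 (230 mg at t=18 h): 230·exp(−0.03301·5) = 195.009 mg/L
C(23) = 161.480 + 170.089 + 195.009 = 526.578 mg/L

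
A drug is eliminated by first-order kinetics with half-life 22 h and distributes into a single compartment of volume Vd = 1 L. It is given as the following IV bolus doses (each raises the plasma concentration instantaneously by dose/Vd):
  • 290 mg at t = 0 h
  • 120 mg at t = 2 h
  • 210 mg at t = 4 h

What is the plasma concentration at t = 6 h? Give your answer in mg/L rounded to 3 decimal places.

543.015 mg/L

k = ln 2 / 22 = 0.03151 per h
Dose 1 (290 mg at t=0 h): 290·exp(−0.03151·6) = 240.048 mg/L
Dose 2 (120 mg at t=2 h): 120·exp(−0.03151·4) = 105.791 mg/L
Dose 3 (210 mg at t=4 h): 210·exp(−0.03151·2) = 197.175 mg/L
C(6) = 240.048 + 105.791 + 197.175 = 543.015 mg/L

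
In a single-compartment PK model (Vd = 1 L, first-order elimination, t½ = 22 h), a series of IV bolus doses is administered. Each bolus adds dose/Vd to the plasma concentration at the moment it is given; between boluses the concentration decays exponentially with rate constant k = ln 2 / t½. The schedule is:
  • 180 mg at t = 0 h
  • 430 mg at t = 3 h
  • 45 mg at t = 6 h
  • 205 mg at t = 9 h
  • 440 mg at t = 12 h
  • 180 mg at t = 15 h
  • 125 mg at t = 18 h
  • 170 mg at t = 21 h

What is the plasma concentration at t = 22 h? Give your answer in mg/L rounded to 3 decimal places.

k = ln 2 / 22 = 0.03151 per h
Dose 1 (180 mg at t=0 h): 180·exp(−0.03151·22) = 90.000 mg/L
Dose 2 (430 mg at t=3 h): 430·exp(−0.03151·19) = 236.313 mg/L
Dose 3 (45 mg at t=6 h): 45·exp(−0.03151·16) = 27.182 mg/L
Dose 4 (205 mg at t=9 h): 205·exp(−0.03151·13) = 136.105 mg/L
Dose 5 (440 mg at t=12 h): 440·exp(−0.03151·10) = 321.086 mg/L
Dose 6 (180 mg at t=15 h): 180·exp(−0.03151·7) = 144.374 mg/L
Dose 7 (125 mg at t=18 h): 125·exp(−0.03151·4) = 110.199 mg/L
Dose 8 (170 mg at t=21 h): 170·exp(−0.03151·1) = 164.727 mg/L
C(22) = 90.000 + 236.313 + 27.182 + 136.105 + 321.086 + 144.374 + 110.199 + 164.727 = 1229.986 mg/L

1229.986 mg/L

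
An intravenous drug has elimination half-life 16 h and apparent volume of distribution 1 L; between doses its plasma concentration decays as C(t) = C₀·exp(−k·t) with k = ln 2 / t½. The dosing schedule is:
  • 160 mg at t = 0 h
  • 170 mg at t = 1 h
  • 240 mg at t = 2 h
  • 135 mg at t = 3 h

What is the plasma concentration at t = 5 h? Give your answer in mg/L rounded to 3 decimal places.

606.337 mg/L

k = ln 2 / 16 = 0.04332 per h
Dose 1 (160 mg at t=0 h): 160·exp(−0.04332·5) = 128.839 mg/L
Dose 2 (170 mg at t=1 h): 170·exp(−0.04332·4) = 142.952 mg/L
Dose 3 (240 mg at t=2 h): 240·exp(−0.04332·3) = 210.750 mg/L
Dose 4 (135 mg at t=3 h): 135·exp(−0.04332·2) = 123.796 mg/L
C(5) = 128.839 + 142.952 + 210.750 + 123.796 = 606.337 mg/L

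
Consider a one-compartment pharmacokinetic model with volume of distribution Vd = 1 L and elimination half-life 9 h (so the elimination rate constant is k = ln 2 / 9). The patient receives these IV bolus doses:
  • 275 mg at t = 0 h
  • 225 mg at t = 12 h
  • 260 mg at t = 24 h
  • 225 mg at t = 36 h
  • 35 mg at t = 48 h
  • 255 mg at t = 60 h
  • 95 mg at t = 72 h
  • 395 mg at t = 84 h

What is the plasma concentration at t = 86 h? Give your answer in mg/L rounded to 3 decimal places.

415.329 mg/L

k = ln 2 / 9 = 0.07702 per h
Dose 1 (275 mg at t=0 h): 275·exp(−0.07702·86) = 0.365 mg/L
Dose 2 (225 mg at t=12 h): 225·exp(−0.07702·74) = 0.753 mg/L
Dose 3 (260 mg at t=24 h): 260·exp(−0.07702·62) = 2.194 mg/L
Dose 4 (225 mg at t=36 h): 225·exp(−0.07702·50) = 4.784 mg/L
Dose 5 (35 mg at t=48 h): 35·exp(−0.07702·38) = 1.875 mg/L
Dose 6 (255 mg at t=60 h): 255·exp(−0.07702·26) = 34.427 mg/L
Dose 7 (95 mg at t=72 h): 95·exp(−0.07702·14) = 32.319 mg/L
Dose 8 (395 mg at t=84 h): 395·exp(−0.07702·2) = 338.611 mg/L
C(86) = 0.365 + 0.753 + 2.194 + 4.784 + 1.875 + 34.427 + 32.319 + 338.611 = 415.329 mg/L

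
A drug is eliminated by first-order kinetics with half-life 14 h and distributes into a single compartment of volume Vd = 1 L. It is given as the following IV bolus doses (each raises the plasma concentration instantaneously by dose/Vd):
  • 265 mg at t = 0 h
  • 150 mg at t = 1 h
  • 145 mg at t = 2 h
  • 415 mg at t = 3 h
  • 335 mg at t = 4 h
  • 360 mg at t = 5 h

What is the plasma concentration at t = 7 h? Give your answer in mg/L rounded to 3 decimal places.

1367.296 mg/L

k = ln 2 / 14 = 0.04951 per h
Dose 1 (265 mg at t=0 h): 265·exp(−0.04951·7) = 187.383 mg/L
Dose 2 (150 mg at t=1 h): 150·exp(−0.04951·6) = 111.450 mg/L
Dose 3 (145 mg at t=2 h): 145·exp(−0.04951·5) = 113.203 mg/L
Dose 4 (415 mg at t=3 h): 415·exp(−0.04951·4) = 340.439 mg/L
Dose 5 (335 mg at t=4 h): 335·exp(−0.04951·3) = 288.761 mg/L
Dose 6 (360 mg at t=5 h): 360·exp(−0.04951·2) = 326.061 mg/L
C(7) = 187.383 + 111.450 + 113.203 + 340.439 + 288.761 + 326.061 = 1367.296 mg/L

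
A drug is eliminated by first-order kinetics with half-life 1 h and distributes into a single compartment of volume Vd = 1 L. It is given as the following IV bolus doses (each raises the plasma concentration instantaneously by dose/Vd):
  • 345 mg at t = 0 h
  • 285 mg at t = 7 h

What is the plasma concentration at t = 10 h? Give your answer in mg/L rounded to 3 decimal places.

35.962 mg/L

k = ln 2 / 1 = 0.69315 per h
Dose 1 (345 mg at t=0 h): 345·exp(−0.69315·10) = 0.337 mg/L
Dose 2 (285 mg at t=7 h): 285·exp(−0.69315·3) = 35.625 mg/L
C(10) = 0.337 + 35.625 = 35.962 mg/L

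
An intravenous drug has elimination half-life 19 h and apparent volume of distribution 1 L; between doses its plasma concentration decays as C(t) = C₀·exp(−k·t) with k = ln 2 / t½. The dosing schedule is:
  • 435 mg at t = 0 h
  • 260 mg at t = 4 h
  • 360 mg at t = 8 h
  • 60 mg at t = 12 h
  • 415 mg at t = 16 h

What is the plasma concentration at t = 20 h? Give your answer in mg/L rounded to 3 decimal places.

k = ln 2 / 19 = 0.03648 per h
Dose 1 (435 mg at t=0 h): 435·exp(−0.03648·20) = 209.708 mg/L
Dose 2 (260 mg at t=4 h): 260·exp(−0.03648·16) = 145.036 mg/L
Dose 3 (360 mg at t=8 h): 360·exp(−0.03648·12) = 232.369 mg/L
Dose 4 (60 mg at t=12 h): 60·exp(−0.03648·8) = 44.813 mg/L
Dose 5 (415 mg at t=16 h): 415·exp(−0.03648·4) = 358.652 mg/L
C(20) = 209.708 + 145.036 + 232.369 + 44.813 + 358.652 = 990.578 mg/L

990.578 mg/L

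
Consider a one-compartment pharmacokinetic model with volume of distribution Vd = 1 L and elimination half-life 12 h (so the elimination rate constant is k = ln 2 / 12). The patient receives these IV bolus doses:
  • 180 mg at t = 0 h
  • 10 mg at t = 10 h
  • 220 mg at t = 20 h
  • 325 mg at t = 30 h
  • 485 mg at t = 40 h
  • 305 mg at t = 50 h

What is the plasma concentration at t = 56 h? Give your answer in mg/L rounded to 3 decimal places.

515.814 mg/L

k = ln 2 / 12 = 0.05776 per h
Dose 1 (180 mg at t=0 h): 180·exp(−0.05776·56) = 7.087 mg/L
Dose 2 (10 mg at t=10 h): 10·exp(−0.05776·46) = 0.702 mg/L
Dose 3 (220 mg at t=20 h): 220·exp(−0.05776·36) = 27.500 mg/L
Dose 4 (325 mg at t=30 h): 325·exp(−0.05776·26) = 72.386 mg/L
Dose 5 (485 mg at t=40 h): 485·exp(−0.05776·16) = 192.472 mg/L
Dose 6 (305 mg at t=50 h): 305·exp(−0.05776·6) = 215.668 mg/L
C(56) = 7.087 + 0.702 + 27.500 + 72.386 + 192.472 + 215.668 = 515.814 mg/L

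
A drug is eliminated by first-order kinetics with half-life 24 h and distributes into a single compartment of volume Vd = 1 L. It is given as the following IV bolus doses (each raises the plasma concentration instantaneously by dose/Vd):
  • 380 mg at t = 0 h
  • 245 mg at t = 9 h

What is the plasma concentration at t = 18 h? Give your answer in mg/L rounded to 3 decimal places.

414.870 mg/L

k = ln 2 / 24 = 0.02888 per h
Dose 1 (380 mg at t=0 h): 380·exp(−0.02888·18) = 225.949 mg/L
Dose 2 (245 mg at t=9 h): 245·exp(−0.02888·9) = 188.921 mg/L
C(18) = 225.949 + 188.921 = 414.870 mg/L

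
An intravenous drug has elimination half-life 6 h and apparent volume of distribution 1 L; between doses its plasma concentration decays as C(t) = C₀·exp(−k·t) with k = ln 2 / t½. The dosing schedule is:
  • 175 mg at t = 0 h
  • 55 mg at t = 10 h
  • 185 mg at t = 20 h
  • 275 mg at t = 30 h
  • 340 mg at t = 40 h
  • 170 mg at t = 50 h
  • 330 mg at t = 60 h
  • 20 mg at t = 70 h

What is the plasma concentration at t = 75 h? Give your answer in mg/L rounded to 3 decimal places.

k = ln 2 / 6 = 0.11552 per h
Dose 1 (175 mg at t=0 h): 175·exp(−0.11552·75) = 0.030 mg/L
Dose 2 (55 mg at t=10 h): 55·exp(−0.11552·65) = 0.030 mg/L
Dose 3 (185 mg at t=20 h): 185·exp(−0.11552·55) = 0.322 mg/L
Dose 4 (275 mg at t=30 h): 275·exp(−0.11552·45) = 1.519 mg/L
Dose 5 (340 mg at t=40 h): 340·exp(−0.11552·35) = 5.963 mg/L
Dose 6 (170 mg at t=50 h): 170·exp(−0.11552·25) = 9.466 mg/L
Dose 7 (330 mg at t=60 h): 330·exp(−0.11552·15) = 58.336 mg/L
Dose 8 (20 mg at t=70 h): 20·exp(−0.11552·5) = 11.225 mg/L
C(75) = 0.030 + 0.030 + 0.322 + 1.519 + 5.963 + 9.466 + 58.336 + 11.225 = 86.891 mg/L

86.891 mg/L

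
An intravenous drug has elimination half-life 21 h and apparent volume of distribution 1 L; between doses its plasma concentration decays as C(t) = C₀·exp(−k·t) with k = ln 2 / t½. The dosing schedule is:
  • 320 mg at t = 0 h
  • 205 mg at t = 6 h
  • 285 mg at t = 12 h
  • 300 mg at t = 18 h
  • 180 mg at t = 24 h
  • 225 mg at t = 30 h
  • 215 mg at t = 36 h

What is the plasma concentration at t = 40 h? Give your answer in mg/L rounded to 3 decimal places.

866.733 mg/L

k = ln 2 / 21 = 0.03301 per h
Dose 1 (320 mg at t=0 h): 320·exp(−0.03301·40) = 85.459 mg/L
Dose 2 (205 mg at t=6 h): 205·exp(−0.03301·34) = 66.738 mg/L
Dose 3 (285 mg at t=12 h): 285·exp(−0.03301·28) = 113.102 mg/L
Dose 4 (300 mg at t=18 h): 300·exp(−0.03301·22) = 145.130 mg/L
Dose 5 (180 mg at t=24 h): 180·exp(−0.03301·16) = 106.149 mg/L
Dose 6 (225 mg at t=30 h): 225·exp(−0.03301·10) = 161.747 mg/L
Dose 7 (215 mg at t=36 h): 215·exp(−0.03301·4) = 188.408 mg/L
C(40) = 85.459 + 66.738 + 113.102 + 145.130 + 106.149 + 161.747 + 188.408 = 866.733 mg/L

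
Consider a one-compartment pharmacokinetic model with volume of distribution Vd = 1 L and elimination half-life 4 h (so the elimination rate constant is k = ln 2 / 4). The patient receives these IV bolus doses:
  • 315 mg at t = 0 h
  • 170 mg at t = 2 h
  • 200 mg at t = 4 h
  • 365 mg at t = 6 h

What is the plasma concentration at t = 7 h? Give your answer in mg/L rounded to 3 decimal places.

590.974 mg/L

k = ln 2 / 4 = 0.17329 per h
Dose 1 (315 mg at t=0 h): 315·exp(−0.17329·7) = 93.650 mg/L
Dose 2 (170 mg at t=2 h): 170·exp(−0.17329·5) = 71.476 mg/L
Dose 3 (200 mg at t=4 h): 200·exp(−0.17329·3) = 118.921 mg/L
Dose 4 (365 mg at t=6 h): 365·exp(−0.17329·1) = 306.927 mg/L
C(7) = 93.650 + 71.476 + 118.921 + 306.927 = 590.974 mg/L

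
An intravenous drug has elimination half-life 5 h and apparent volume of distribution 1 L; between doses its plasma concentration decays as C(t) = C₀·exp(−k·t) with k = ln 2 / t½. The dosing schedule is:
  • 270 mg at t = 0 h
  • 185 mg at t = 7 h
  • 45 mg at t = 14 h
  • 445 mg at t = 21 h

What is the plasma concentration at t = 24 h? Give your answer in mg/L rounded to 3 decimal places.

k = ln 2 / 5 = 0.13863 per h
Dose 1 (270 mg at t=0 h): 270·exp(−0.13863·24) = 9.692 mg/L
Dose 2 (185 mg at t=7 h): 185·exp(−0.13863·17) = 17.525 mg/L
Dose 3 (45 mg at t=14 h): 45·exp(−0.13863·10) = 11.250 mg/L
Dose 4 (445 mg at t=21 h): 445·exp(−0.13863·3) = 293.591 mg/L
C(24) = 9.692 + 17.525 + 11.250 + 293.591 = 332.058 mg/L

332.058 mg/L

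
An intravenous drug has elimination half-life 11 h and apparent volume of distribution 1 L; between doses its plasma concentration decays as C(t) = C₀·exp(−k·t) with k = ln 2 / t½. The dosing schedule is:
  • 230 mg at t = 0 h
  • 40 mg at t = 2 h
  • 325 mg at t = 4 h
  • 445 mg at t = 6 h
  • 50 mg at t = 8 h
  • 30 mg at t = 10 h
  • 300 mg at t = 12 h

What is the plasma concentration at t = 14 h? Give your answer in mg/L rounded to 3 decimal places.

877.892 mg/L

k = ln 2 / 11 = 0.06301 per h
Dose 1 (230 mg at t=0 h): 230·exp(−0.06301·14) = 95.192 mg/L
Dose 2 (40 mg at t=2 h): 40·exp(−0.06301·12) = 18.779 mg/L
Dose 3 (325 mg at t=4 h): 325·exp(−0.06301·10) = 173.069 mg/L
Dose 4 (445 mg at t=6 h): 445·exp(−0.06301·8) = 268.800 mg/L
Dose 5 (50 mg at t=8 h): 50·exp(−0.06301·6) = 34.259 mg/L
Dose 6 (30 mg at t=10 h): 30·exp(−0.06301·4) = 23.316 mg/L
Dose 7 (300 mg at t=12 h): 300·exp(−0.06301·2) = 264.477 mg/L
C(14) = 95.192 + 18.779 + 173.069 + 268.800 + 34.259 + 23.316 + 264.477 = 877.892 mg/L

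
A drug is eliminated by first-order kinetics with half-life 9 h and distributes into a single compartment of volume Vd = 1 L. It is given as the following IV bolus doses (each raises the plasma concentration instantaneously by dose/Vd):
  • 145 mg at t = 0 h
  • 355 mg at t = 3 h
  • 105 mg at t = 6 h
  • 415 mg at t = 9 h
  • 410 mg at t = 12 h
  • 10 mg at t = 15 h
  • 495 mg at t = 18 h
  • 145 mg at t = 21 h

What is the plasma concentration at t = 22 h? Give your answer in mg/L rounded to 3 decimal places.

985.565 mg/L

k = ln 2 / 9 = 0.07702 per h
Dose 1 (145 mg at t=0 h): 145·exp(−0.07702·22) = 26.639 mg/L
Dose 2 (355 mg at t=3 h): 355·exp(−0.07702·19) = 82.171 mg/L
Dose 3 (105 mg at t=6 h): 105·exp(−0.07702·16) = 30.621 mg/L
Dose 4 (415 mg at t=9 h): 415·exp(−0.07702·13) = 152.485 mg/L
Dose 5 (410 mg at t=12 h): 410·exp(−0.07702·10) = 189.804 mg/L
Dose 6 (10 mg at t=15 h): 10·exp(−0.07702·7) = 5.833 mg/L
Dose 7 (495 mg at t=18 h): 495·exp(−0.07702·4) = 363.759 mg/L
Dose 8 (145 mg at t=21 h): 145·exp(−0.07702·1) = 134.252 mg/L
C(22) = 26.639 + 82.171 + 30.621 + 152.485 + 189.804 + 5.833 + 363.759 + 134.252 = 985.565 mg/L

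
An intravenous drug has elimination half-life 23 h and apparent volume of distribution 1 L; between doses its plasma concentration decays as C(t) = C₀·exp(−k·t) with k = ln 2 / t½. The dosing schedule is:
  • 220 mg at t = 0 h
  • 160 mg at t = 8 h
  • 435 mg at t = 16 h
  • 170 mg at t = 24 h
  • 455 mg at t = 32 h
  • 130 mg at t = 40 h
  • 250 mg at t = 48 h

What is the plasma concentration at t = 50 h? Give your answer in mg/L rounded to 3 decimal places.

923.711 mg/L

k = ln 2 / 23 = 0.03014 per h
Dose 1 (220 mg at t=0 h): 220·exp(−0.03014·50) = 48.754 mg/L
Dose 2 (160 mg at t=8 h): 160·exp(−0.03014·42) = 45.125 mg/L
Dose 3 (435 mg at t=16 h): 435·exp(−0.03014·34) = 156.131 mg/L
Dose 4 (170 mg at t=24 h): 170·exp(−0.03014·26) = 77.652 mg/L
Dose 5 (455 mg at t=32 h): 455·exp(−0.03014·18) = 264.498 mg/L
Dose 6 (130 mg at t=40 h): 130·exp(−0.03014·10) = 96.175 mg/L
Dose 7 (250 mg at t=48 h): 250·exp(−0.03014·2) = 235.377 mg/L
C(50) = 48.754 + 45.125 + 156.131 + 77.652 + 264.498 + 96.175 + 235.377 = 923.711 mg/L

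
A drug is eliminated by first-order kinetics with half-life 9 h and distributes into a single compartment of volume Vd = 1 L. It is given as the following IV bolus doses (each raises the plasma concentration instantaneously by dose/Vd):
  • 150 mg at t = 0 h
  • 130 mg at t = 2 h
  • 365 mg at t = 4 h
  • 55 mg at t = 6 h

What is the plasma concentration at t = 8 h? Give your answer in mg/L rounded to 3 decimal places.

k = ln 2 / 9 = 0.07702 per h
Dose 1 (150 mg at t=0 h): 150·exp(−0.07702·8) = 81.004 mg/L
Dose 2 (130 mg at t=2 h): 130·exp(−0.07702·6) = 81.895 mg/L
Dose 3 (365 mg at t=4 h): 365·exp(−0.07702·4) = 268.227 mg/L
Dose 4 (55 mg at t=6 h): 55·exp(−0.07702·2) = 47.148 mg/L
C(8) = 81.004 + 81.895 + 268.227 + 47.148 = 478.274 mg/L

478.274 mg/L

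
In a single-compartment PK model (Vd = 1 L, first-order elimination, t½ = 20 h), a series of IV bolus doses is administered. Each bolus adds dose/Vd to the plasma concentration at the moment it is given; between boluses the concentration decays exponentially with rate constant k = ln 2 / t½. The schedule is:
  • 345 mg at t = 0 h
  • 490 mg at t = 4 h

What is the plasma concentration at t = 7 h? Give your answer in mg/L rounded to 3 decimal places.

k = ln 2 / 20 = 0.03466 per h
Dose 1 (345 mg at t=0 h): 345·exp(−0.03466·7) = 270.682 mg/L
Dose 2 (490 mg at t=4 h): 490·exp(−0.03466·3) = 441.613 mg/L
C(7) = 270.682 + 441.613 = 712.294 mg/L

712.294 mg/L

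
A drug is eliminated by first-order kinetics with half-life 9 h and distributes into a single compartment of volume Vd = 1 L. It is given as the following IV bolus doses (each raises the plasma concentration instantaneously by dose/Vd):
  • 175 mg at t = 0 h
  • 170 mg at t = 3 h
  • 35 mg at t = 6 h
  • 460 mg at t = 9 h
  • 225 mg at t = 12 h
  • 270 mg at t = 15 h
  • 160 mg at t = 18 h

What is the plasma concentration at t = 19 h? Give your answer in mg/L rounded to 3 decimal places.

k = ln 2 / 9 = 0.07702 per h
Dose 1 (175 mg at t=0 h): 175·exp(−0.07702·19) = 40.507 mg/L
Dose 2 (170 mg at t=3 h): 170·exp(−0.07702·16) = 49.577 mg/L
Dose 3 (35 mg at t=6 h): 35·exp(−0.07702·13) = 12.860 mg/L
Dose 4 (460 mg at t=9 h): 460·exp(−0.07702·10) = 212.951 mg/L
Dose 5 (225 mg at t=12 h): 225·exp(−0.07702·7) = 131.235 mg/L
Dose 6 (270 mg at t=15 h): 270·exp(−0.07702·4) = 198.414 mg/L
Dose 7 (160 mg at t=18 h): 160·exp(−0.07702·1) = 148.140 mg/L
C(19) = 40.507 + 49.577 + 12.860 + 212.951 + 131.235 + 198.414 + 148.140 = 793.684 mg/L

793.684 mg/L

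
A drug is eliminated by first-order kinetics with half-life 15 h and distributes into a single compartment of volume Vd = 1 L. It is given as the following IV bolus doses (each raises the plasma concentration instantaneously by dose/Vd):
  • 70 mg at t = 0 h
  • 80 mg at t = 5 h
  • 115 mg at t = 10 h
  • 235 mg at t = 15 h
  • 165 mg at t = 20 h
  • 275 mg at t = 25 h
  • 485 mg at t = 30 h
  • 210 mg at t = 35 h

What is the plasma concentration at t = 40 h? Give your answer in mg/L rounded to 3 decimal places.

k = ln 2 / 15 = 0.04621 per h
Dose 1 (70 mg at t=0 h): 70·exp(−0.04621·40) = 11.024 mg/L
Dose 2 (80 mg at t=5 h): 80·exp(−0.04621·35) = 15.874 mg/L
Dose 3 (115 mg at t=10 h): 115·exp(−0.04621·30) = 28.750 mg/L
Dose 4 (235 mg at t=15 h): 235·exp(−0.04621·25) = 74.020 mg/L
Dose 5 (165 mg at t=20 h): 165·exp(−0.04621·20) = 65.480 mg/L
Dose 6 (275 mg at t=25 h): 275·exp(−0.04621·15) = 137.500 mg/L
Dose 7 (485 mg at t=30 h): 485·exp(−0.04621·10) = 305.531 mg/L
Dose 8 (210 mg at t=35 h): 210·exp(−0.04621·5) = 166.677 mg/L
C(40) = 11.024 + 15.874 + 28.750 + 74.020 + 65.480 + 137.500 + 305.531 + 166.677 = 804.857 mg/L

804.857 mg/L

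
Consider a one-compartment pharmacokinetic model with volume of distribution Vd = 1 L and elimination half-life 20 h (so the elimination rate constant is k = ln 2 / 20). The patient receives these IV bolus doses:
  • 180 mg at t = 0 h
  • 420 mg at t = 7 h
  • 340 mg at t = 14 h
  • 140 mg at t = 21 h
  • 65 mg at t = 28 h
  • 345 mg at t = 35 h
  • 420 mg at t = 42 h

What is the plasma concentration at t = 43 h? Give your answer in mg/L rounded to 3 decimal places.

k = ln 2 / 20 = 0.03466 per h
Dose 1 (180 mg at t=0 h): 180·exp(−0.03466·43) = 40.556 mg/L
Dose 2 (420 mg at t=7 h): 420·exp(−0.03466·36) = 120.613 mg/L
Dose 3 (340 mg at t=14 h): 340·exp(−0.03466·29) = 124.447 mg/L
Dose 4 (140 mg at t=21 h): 140·exp(−0.03466·22) = 65.312 mg/L
Dose 5 (65 mg at t=28 h): 65·exp(−0.03466·15) = 38.649 mg/L
Dose 6 (345 mg at t=35 h): 345·exp(−0.03466·8) = 261.461 mg/L
Dose 7 (420 mg at t=42 h): 420·exp(−0.03466·1) = 405.693 mg/L
C(43) = 40.556 + 120.613 + 124.447 + 65.312 + 38.649 + 261.461 + 405.693 = 1056.733 mg/L

1056.733 mg/L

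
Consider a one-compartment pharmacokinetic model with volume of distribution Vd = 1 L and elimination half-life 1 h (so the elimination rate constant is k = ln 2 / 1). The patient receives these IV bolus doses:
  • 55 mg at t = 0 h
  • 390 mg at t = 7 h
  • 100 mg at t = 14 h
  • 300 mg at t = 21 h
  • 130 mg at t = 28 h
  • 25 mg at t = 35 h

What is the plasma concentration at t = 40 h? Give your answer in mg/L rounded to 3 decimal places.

k = ln 2 / 1 = 0.69315 per h
Dose 1 (55 mg at t=0 h): 55·exp(−0.69315·40) = 0.000 mg/L
Dose 2 (390 mg at t=7 h): 390·exp(−0.69315·33) = 0.000 mg/L
Dose 3 (100 mg at t=14 h): 100·exp(−0.69315·26) = 0.000 mg/L
Dose 4 (300 mg at t=21 h): 300·exp(−0.69315·19) = 0.001 mg/L
Dose 5 (130 mg at t=28 h): 130·exp(−0.69315·12) = 0.032 mg/L
Dose 6 (25 mg at t=35 h): 25·exp(−0.69315·5) = 0.781 mg/L
C(40) = 0.000 + 0.000 + 0.000 + 0.001 + 0.032 + 0.781 = 0.814 mg/L

0.814 mg/L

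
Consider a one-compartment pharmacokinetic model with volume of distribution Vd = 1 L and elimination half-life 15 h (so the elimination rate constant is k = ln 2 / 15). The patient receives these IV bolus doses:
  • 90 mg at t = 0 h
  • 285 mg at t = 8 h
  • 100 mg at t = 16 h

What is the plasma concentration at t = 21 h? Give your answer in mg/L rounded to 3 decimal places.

269.771 mg/L

k = ln 2 / 15 = 0.04621 per h
Dose 1 (90 mg at t=0 h): 90·exp(−0.04621·21) = 34.104 mg/L
Dose 2 (285 mg at t=8 h): 285·exp(−0.04621·13) = 156.298 mg/L
Dose 3 (100 mg at t=16 h): 100·exp(−0.04621·5) = 79.370 mg/L
C(21) = 34.104 + 156.298 + 79.370 = 269.771 mg/L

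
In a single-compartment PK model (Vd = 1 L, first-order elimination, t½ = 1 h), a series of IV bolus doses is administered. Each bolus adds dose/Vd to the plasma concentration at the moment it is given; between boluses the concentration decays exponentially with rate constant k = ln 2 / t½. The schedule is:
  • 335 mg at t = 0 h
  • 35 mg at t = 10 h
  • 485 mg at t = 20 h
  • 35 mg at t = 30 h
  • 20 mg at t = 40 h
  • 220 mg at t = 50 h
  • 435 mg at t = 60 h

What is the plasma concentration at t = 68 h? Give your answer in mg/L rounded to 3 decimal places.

k = ln 2 / 1 = 0.69315 per h
Dose 1 (335 mg at t=0 h): 335·exp(−0.69315·68) = 0.000 mg/L
Dose 2 (35 mg at t=10 h): 35·exp(−0.69315·58) = 0.000 mg/L
Dose 3 (485 mg at t=20 h): 485·exp(−0.69315·48) = 0.000 mg/L
Dose 4 (35 mg at t=30 h): 35·exp(−0.69315·38) = 0.000 mg/L
Dose 5 (20 mg at t=40 h): 20·exp(−0.69315·28) = 0.000 mg/L
Dose 6 (220 mg at t=50 h): 220·exp(−0.69315·18) = 0.001 mg/L
Dose 7 (435 mg at t=60 h): 435·exp(−0.69315·8) = 1.699 mg/L
C(68) = 0.000 + 0.000 + 0.000 + 0.000 + 0.000 + 0.001 + 1.699 = 1.700 mg/L

1.700 mg/L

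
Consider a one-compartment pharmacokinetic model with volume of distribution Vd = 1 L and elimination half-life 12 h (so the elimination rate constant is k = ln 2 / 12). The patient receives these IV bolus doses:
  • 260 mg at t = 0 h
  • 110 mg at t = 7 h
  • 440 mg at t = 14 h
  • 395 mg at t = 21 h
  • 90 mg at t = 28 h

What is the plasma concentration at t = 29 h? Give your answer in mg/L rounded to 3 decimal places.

k = ln 2 / 12 = 0.05776 per h
Dose 1 (260 mg at t=0 h): 260·exp(−0.05776·29) = 48.695 mg/L
Dose 2 (110 mg at t=7 h): 110·exp(−0.05776·22) = 30.868 mg/L
Dose 3 (440 mg at t=14 h): 440·exp(−0.05776·15) = 184.997 mg/L
Dose 4 (395 mg at t=21 h): 395·exp(−0.05776·8) = 248.834 mg/L
Dose 5 (90 mg at t=28 h): 90·exp(−0.05776·1) = 84.949 mg/L
C(29) = 48.695 + 30.868 + 184.997 + 248.834 + 84.949 = 598.343 mg/L

598.343 mg/L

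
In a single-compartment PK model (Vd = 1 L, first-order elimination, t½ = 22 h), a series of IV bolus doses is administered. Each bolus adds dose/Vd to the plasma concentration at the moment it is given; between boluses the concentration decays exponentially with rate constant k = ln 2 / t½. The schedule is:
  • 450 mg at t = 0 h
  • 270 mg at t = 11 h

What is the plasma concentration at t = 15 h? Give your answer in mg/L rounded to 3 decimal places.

k = ln 2 / 22 = 0.03151 per h
Dose 1 (450 mg at t=0 h): 450·exp(−0.03151·15) = 280.521 mg/L
Dose 2 (270 mg at t=11 h): 270·exp(−0.03151·4) = 238.030 mg/L
C(15) = 280.521 + 238.030 = 518.550 mg/L

518.550 mg/L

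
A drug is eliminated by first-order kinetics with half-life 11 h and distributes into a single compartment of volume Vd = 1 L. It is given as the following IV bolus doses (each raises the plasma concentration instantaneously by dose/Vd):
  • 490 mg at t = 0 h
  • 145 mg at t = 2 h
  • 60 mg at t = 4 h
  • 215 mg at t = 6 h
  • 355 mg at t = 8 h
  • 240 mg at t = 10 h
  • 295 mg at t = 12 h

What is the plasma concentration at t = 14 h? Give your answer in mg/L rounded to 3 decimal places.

1122.528 mg/L

k = ln 2 / 11 = 0.06301 per h
Dose 1 (490 mg at t=0 h): 490·exp(−0.06301·14) = 202.800 mg/L
Dose 2 (145 mg at t=2 h): 145·exp(−0.06301·12) = 68.072 mg/L
Dose 3 (60 mg at t=4 h): 60·exp(−0.06301·10) = 31.951 mg/L
Dose 4 (215 mg at t=6 h): 215·exp(−0.06301·8) = 129.870 mg/L
Dose 5 (355 mg at t=8 h): 355·exp(−0.06301·6) = 243.237 mg/L
Dose 6 (240 mg at t=10 h): 240·exp(−0.06301·4) = 186.529 mg/L
Dose 7 (295 mg at t=12 h): 295·exp(−0.06301·2) = 260.069 mg/L
C(14) = 202.800 + 68.072 + 31.951 + 129.870 + 243.237 + 186.529 + 260.069 = 1122.528 mg/L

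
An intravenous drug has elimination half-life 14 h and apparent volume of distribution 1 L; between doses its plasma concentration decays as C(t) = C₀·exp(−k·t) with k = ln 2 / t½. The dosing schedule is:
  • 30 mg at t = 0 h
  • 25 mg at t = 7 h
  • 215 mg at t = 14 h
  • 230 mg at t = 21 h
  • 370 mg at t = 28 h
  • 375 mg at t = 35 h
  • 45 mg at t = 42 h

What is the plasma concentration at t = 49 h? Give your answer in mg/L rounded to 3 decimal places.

451.418 mg/L

k = ln 2 / 14 = 0.04951 per h
Dose 1 (30 mg at t=0 h): 30·exp(−0.04951·49) = 2.652 mg/L
Dose 2 (25 mg at t=7 h): 25·exp(−0.04951·42) = 3.125 mg/L
Dose 3 (215 mg at t=14 h): 215·exp(−0.04951·35) = 38.007 mg/L
Dose 4 (230 mg at t=21 h): 230·exp(−0.04951·28) = 57.500 mg/L
Dose 5 (370 mg at t=28 h): 370·exp(−0.04951·21) = 130.815 mg/L
Dose 6 (375 mg at t=35 h): 375·exp(−0.04951·14) = 187.500 mg/L
Dose 7 (45 mg at t=42 h): 45·exp(−0.04951·7) = 31.820 mg/L
C(49) = 2.652 + 3.125 + 38.007 + 57.500 + 130.815 + 187.500 + 31.820 = 451.418 mg/L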